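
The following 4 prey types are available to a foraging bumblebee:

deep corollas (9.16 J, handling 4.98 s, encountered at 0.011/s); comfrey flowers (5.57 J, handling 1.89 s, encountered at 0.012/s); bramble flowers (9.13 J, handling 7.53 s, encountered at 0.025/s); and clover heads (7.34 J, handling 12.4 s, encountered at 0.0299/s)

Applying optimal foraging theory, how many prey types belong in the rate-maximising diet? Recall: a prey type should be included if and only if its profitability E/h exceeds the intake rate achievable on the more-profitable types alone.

E/h in descending order: comfrey flowers 2.95, deep corollas 1.84, bramble flowers 1.21, clover heads 0.592 J/s. The optimal diet is the largest prefix of this list for which every included type satisfies E_i/h_i > R on the types above it.
Rate on top 1: 0.06536. deep corollas: 1.84 > 0.06536 → include.
Rate on top 2: 0.1556. bramble flowers: 1.21 > 0.1556 → include.
Rate on top 3: 0.3127. clover heads: 0.592 > 0.3127 → include.
Optimal diet: comfrey flowers, deep corollas, bramble flowers, clover heads — 4 of 4 types.

4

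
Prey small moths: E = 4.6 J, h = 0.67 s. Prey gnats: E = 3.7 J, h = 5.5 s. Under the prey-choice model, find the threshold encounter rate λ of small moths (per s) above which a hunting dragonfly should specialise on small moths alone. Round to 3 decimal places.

The zero-one rule: include gnats iff E₂/h₂ > λE₁/(1+λh₁). Equality gives the switch point.
λE₁h₂ = E₂ + λE₂h₁ ⇒ λ = E₂/(E₁h₂ − E₂h₁) = 3.7/(25.3 − 2.479) = 0.1621 per s.

0.162 per s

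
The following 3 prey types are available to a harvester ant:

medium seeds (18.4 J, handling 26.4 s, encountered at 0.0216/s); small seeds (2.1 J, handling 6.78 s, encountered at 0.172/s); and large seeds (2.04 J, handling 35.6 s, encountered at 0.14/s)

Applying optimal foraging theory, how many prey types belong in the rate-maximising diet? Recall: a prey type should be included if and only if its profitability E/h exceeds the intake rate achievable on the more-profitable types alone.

Profitabilities (E/h, J/s): medium seeds 0.697, small seeds 0.31, large seeds 0.0573. Add prey in this order while the next type's profitability exceeds the intake rate on those already taken.
Rate on top 1: 0.2531. small seeds: 0.31 > 0.2531 → include.
Rate on top 2: 0.2772. large seeds: 0.0573 < 0.2772 → exclude; stop.
Optimal diet: medium seeds, small seeds — 2 of 3 types.

2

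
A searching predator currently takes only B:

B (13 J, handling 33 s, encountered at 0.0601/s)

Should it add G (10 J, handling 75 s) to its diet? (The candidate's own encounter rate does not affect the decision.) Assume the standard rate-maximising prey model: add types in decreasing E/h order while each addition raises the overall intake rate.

No

On B alone, R = ΣλE/(1+Σλh) = 0.7813/2.983 = 0.2619 J/s.
G: E/h = 10/75 = 0.1333 J/s.
0.1333 < 0.2619, so adding G would lower the average — exclude it.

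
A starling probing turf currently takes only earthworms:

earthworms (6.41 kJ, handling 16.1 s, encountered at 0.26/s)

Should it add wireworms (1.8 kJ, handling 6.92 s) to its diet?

Intake rate on the current diet: R = (0.26×6.41) / (1 + 0.26×16.1) = 1.667/5.186 = 0.3214 kJ/s.
Profitability of wireworms: 1.8/6.92 = 0.2601 kJ/s.
0.2601 < 0.3214, so adding wireworms would lower the average — exclude it.

No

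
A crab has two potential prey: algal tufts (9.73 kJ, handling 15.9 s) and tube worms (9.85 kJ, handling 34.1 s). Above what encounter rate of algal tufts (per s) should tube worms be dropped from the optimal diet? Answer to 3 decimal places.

0.056 per s

At the threshold, the rate on algal tufts alone equals the profitability of tube worms: λ·9.73/(1 + λ·15.9) = 9.85/34.1 = 0.2889.
Rearranging, λ(9.73 − 0.2889×15.9) = 0.2889, so λ = 0.2889/5.137 = 0.05623 per s.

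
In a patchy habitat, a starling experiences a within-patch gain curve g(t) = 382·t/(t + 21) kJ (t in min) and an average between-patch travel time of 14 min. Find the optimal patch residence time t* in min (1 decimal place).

17.1 min

Maximise g(t)/(T+t): set derivative to zero → g'(t)(T+t) = g(t).
g'(t) = 382·21/(t + 21)². Setting 382·21/(t+21)² = 382t/[(t+21)(14+t)] gives 21(14+t) = t(t+21), so t² = 21×14 = 294.
t* = √294 = 17.15 min.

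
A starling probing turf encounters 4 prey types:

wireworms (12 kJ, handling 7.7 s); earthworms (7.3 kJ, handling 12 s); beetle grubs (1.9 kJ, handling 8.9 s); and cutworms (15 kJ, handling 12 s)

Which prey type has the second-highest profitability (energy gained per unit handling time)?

cutworms

In descending order of E/h:
wireworms: 12/7.7 = 1.56 kJ/s
cutworms: 15/12 = 1.25 kJ/s
earthworms: 7.3/12 = 0.608 kJ/s
beetle grubs: 1.9/8.9 = 0.213 kJ/s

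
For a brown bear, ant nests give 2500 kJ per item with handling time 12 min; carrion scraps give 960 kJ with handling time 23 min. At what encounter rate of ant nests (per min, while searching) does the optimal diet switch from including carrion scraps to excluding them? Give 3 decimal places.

0.021 per min

Drop carrion scraps once their profitability E₂/h₂ falls below the rate achievable on ant nests alone: E₂/h₂ = λE₁/(1 + λh₁).
Solve for λ: λE₁h₂ = E₂(1 + λh₁) → λ(E₁h₂ − E₂h₁) = E₂ → λ = E₂/(E₁h₂ − E₂h₁).
λ = 960/(2500×23 − 960×12) = 960/4.598e+04 = 0.02088 per min.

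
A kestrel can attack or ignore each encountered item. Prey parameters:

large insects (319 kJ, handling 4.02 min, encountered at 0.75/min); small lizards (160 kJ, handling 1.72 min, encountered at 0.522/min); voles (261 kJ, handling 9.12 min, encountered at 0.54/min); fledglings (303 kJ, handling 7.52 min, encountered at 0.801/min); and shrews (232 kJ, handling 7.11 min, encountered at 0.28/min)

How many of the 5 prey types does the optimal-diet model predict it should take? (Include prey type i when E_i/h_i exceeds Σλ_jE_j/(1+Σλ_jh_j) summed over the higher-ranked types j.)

Profitabilities (E/h, kJ/min): small lizards 93, large insects 79.4, fledglings 40.3, shrews 32.6, voles 28.6. Add prey in this order while the next type's profitability exceeds the intake rate on those already taken.
Rate on top 1: 44.01. large insects: 79.4 > 44.01 → include.
Rate on top 2: 65.7. fledglings: 40.3 < 65.7 → exclude; stop.
Optimal diet: small lizards, large insects — 2 of 5 types.

2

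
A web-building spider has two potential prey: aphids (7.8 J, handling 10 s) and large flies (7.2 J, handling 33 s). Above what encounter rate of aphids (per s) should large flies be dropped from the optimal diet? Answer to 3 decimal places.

0.039 per s

The zero-one rule: include large flies iff E₂/h₂ > λE₁/(1+λh₁). Equality gives the switch point.
λE₁h₂ = E₂ + λE₂h₁ ⇒ λ = E₂/(E₁h₂ − E₂h₁) = 7.2/(257.4 − 72) = 0.03883 per s.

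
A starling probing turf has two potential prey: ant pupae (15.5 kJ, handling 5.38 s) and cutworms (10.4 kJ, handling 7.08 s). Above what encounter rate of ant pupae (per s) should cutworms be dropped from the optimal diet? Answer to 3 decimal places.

The zero-one rule: include cutworms iff E₂/h₂ > λE₁/(1+λh₁). Equality gives the switch point.
λE₁h₂ = E₂ + λE₂h₁ ⇒ λ = E₂/(E₁h₂ − E₂h₁) = 10.4/(109.7 − 55.95) = 0.1934 per s.

0.193 per s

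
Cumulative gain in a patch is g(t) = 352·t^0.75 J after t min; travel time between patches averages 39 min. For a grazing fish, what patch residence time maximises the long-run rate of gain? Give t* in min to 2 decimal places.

Optimal t* satisfies g'(t*) = g(t*)/(T + t*).
g'(t) = 0.75·352·t^-0.25. Setting 0.75·352·t^-0.25 = 352·t^0.75/(39+t) gives 0.75(39+t) = t, so 0.25·t = 0.75×39.
t* = 0.75×39/0.25 = 117 min.

117.00 min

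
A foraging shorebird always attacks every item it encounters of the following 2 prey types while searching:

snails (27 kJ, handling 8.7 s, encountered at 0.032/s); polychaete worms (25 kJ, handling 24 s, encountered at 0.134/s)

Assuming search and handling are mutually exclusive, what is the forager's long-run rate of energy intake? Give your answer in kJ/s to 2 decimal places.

R = Σλ_iE_i / (1 + Σλ_ih_i)
Numerator: 0.032×27 + 0.134×25 = 4.214
Denominator: 1 + 0.032×8.7 + 0.134×24 = 4.494
R = 4.214/4.494 = 0.9376 kJ/s

0.94 kJ/s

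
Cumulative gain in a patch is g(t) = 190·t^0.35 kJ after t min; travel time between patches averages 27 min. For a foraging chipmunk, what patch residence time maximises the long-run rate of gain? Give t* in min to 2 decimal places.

By the marginal value theorem, leave when the instantaneous gain rate g'(t) equals the habitat-wide average g(t)/(T + t).
g'(t) = 0.35·190·t^-0.65. Setting 0.35·190·t^-0.65 = 190·t^0.35/(27+t) gives 0.35(27+t) = t, so 0.65·t = 0.35×27.
t* = 0.35×27/0.65 = 14.54 min.

14.54 min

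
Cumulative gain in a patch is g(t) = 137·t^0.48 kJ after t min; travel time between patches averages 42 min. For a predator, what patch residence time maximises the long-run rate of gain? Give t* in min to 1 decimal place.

Maximise g(t)/(T+t): set derivative to zero → g'(t)(T+t) = g(t).
g'(t) = 0.48·137·t^-0.52. Setting 0.48·137·t^-0.52 = 137·t^0.48/(42+t) gives 0.48(42+t) = t, so 0.52·t = 0.48×42.
t* = 0.48×42/0.52 = 38.77 min.

38.8 min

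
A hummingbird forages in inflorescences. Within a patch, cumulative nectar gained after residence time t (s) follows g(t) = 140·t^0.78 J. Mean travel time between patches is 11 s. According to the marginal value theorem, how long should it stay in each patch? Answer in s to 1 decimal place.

39.0 s

Optimal t* satisfies g'(t*) = g(t*)/(T + t*).
g'(t) = 0.78·140·t^-0.22. Setting 0.78·140·t^-0.22 = 140·t^0.78/(11+t) gives 0.78(11+t) = t, so 0.22·t = 0.78×11.
t* = 0.78×11/0.22 = 39 s.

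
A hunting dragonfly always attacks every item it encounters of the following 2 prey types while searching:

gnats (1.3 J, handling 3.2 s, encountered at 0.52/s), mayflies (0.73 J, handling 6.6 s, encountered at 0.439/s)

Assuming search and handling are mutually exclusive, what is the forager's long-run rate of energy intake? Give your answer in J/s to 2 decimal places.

Energy encountered per unit search time: 0.52×1.3 + 0.439×0.73 = 0.9965 J/s.
Handling time per unit search time: 0.52×3.2 + 0.439×6.6 = 4.561.
Rate = 0.9965/(1 + 4.561) = 0.1792 J/s.

0.18 J/s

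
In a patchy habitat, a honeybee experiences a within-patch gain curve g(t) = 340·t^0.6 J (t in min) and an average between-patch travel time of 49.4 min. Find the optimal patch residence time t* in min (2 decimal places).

Maximise g(t)/(T+t): set derivative to zero → g'(t)(T+t) = g(t).
g'(t) = 0.6·340·t^-0.4. Setting 0.6·340·t^-0.4 = 340·t^0.6/(49.4+t) gives 0.6(49.4+t) = t, so 0.40·t = 0.6×49.4.
t* = 0.6×49.4/0.40 = 74.1 min.

74.10 min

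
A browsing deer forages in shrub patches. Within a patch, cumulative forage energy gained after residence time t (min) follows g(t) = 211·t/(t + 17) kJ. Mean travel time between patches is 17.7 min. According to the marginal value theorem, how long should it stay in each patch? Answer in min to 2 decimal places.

17.35 min

Maximise g(t)/(T+t): set derivative to zero → g'(t)(T+t) = g(t).
g'(t) = 211·17/(t + 17)². Setting 211·17/(t+17)² = 211t/[(t+17)(17.7+t)] gives 17(17.7+t) = t(t+17), so t² = 17×17.7 = 300.9.
t* = √300.9 = 17.35 min.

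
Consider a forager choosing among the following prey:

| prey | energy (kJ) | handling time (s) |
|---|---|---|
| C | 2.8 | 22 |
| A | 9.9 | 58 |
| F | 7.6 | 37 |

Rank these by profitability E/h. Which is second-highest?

A

In descending order of E/h:
F: 7.6/37 = 0.205 kJ/s
A: 9.9/58 = 0.171 kJ/s
C: 2.8/22 = 0.127 kJ/s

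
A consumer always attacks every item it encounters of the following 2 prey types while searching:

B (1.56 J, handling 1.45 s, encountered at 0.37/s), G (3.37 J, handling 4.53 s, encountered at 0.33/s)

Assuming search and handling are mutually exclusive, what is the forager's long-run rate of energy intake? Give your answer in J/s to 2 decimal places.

0.56 J/s

Energy encountered per unit search time: 0.37×1.56 + 0.33×3.37 = 1.689 J/s.
Handling time per unit search time: 0.37×1.45 + 0.33×4.53 = 2.031.
Rate = 1.689/(1 + 2.031) = 0.5573 J/s.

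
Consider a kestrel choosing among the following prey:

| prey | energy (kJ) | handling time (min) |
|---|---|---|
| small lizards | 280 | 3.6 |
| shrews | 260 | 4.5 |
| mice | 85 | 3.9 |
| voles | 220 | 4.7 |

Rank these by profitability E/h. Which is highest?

In descending order of E/h:
small lizards: 280/3.6 = 77.8 kJ/min
shrews: 260/4.5 = 57.8 kJ/min
voles: 220/4.7 = 46.8 kJ/min
mice: 85/3.9 = 21.8 kJ/min

small lizards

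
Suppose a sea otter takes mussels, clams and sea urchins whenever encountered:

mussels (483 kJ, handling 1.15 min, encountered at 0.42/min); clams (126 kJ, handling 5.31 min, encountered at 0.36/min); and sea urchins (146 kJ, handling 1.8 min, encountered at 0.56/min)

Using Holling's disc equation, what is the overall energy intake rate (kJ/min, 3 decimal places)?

74.951 kJ/min

R = Σλ_iE_i / (1 + Σλ_ih_i)
Numerator: 0.42×483 + 0.36×126 + 0.56×146 = 330
Denominator: 1 + 0.42×1.15 + 0.36×5.31 + 0.56×1.8 = 4.403
R = 330/4.403 = 74.95 kJ/min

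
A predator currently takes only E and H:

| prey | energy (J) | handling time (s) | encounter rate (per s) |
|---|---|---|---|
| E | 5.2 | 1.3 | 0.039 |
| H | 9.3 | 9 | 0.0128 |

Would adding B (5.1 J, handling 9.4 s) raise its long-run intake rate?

Yes

Intake rate on the current diet: R = (0.039×5.2 + 0.0128×9.3) / (1 + 0.039×1.3 + 0.0128×9) = 0.3218/1.166 = 0.276 J/s.
Profitability of B: 5.1/9.4 = 0.5426 J/s.
0.5426 > 0.276, so adding B raises the average — include it.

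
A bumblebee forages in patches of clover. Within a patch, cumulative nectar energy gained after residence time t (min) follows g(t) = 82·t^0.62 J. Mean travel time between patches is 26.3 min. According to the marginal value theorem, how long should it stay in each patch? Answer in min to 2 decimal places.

42.91 min

By the marginal value theorem, leave when the instantaneous gain rate g'(t) equals the habitat-wide average g(t)/(T + t).
g'(t) = 0.62·82·t^-0.38. Setting 0.62·82·t^-0.38 = 82·t^0.62/(26.3+t) gives 0.62(26.3+t) = t, so 0.38·t = 0.62×26.3.
t* = 0.62×26.3/0.38 = 42.91 min.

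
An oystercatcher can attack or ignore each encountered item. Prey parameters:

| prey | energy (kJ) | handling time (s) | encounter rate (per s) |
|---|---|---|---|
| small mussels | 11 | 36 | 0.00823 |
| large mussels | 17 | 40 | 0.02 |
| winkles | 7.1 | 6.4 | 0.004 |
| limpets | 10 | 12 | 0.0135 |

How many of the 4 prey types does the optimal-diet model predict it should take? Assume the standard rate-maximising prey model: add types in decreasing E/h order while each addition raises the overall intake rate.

4

Rank by E/h (kJ/s): winkles 1.11, limpets 0.833, large mussels 0.425, small mussels 0.306. Include each in turn until the next type's E/h falls below the running intake rate.
Rate on top 1: 0.02769. limpets: 0.833 > 0.02769 → include.
Rate on top 2: 0.1376. large mussels: 0.425 > 0.1376 → include.
Rate on top 3: 0.2533. small mussels: 0.306 > 0.2533 → include.
Optimal diet: winkles, limpets, large mussels, small mussels — 4 of 4 types.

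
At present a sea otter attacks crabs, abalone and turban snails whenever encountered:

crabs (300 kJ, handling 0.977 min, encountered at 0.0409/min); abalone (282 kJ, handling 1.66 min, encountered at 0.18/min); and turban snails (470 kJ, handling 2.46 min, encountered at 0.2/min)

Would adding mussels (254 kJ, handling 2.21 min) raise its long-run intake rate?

Intake rate on the current diet: R = (0.0409×300 + 0.18×282 + 0.2×470) / (1 + 0.0409×0.977 + 0.18×1.66 + 0.2×2.46) = 157/1.831 = 85.77 kJ/min.
mussels: E/h = 254/2.21 = 114.9 kJ/min.
114.9 > 85.77, so adding mussels raises the average — include it.

Yes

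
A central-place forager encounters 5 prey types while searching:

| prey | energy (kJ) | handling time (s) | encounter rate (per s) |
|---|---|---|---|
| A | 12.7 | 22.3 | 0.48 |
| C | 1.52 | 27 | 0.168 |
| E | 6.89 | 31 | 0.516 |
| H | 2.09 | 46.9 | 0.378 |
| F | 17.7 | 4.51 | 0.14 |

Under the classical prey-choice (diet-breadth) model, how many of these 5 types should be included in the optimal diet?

Profitabilities (E/h, kJ/s): F 3.92, A 0.57, E 0.222, C 0.0563, H 0.0446. Add prey in this order while the next type's profitability exceeds the intake rate on those already taken.
Rate on top 1: 1.519. A: 0.57 < 1.519 → exclude; stop.
Optimal diet: F — 1 of 5 types.

1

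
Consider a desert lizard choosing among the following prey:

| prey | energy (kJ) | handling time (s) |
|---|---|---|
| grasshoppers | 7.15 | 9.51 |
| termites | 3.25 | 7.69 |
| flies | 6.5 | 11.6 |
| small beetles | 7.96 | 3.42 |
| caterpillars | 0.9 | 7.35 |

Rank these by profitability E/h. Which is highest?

In descending order of E/h:
small beetles: 7.96/3.42 = 2.33 kJ/s
grasshoppers: 7.15/9.51 = 0.752 kJ/s
flies: 6.5/11.6 = 0.56 kJ/s
termites: 3.25/7.69 = 0.423 kJ/s
caterpillars: 0.9/7.35 = 0.122 kJ/s

small beetles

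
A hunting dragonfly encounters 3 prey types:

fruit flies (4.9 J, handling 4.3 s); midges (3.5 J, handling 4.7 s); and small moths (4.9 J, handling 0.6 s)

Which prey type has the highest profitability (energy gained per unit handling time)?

small moths

Profitability E/h (J/s): fruit flies = 4.9/4.3 = 1.14, midges = 3.5/4.7 = 0.745, small moths = 4.9/0.6 = 8.17.
Ranked: small moths > fruit flies > midges.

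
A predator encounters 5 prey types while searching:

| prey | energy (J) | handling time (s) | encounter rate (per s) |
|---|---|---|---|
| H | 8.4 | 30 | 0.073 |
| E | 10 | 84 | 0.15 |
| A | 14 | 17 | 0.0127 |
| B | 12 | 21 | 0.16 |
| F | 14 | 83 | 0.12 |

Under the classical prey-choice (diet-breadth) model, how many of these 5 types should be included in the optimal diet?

Rank by E/h (J/s): A 0.824, B 0.571, H 0.28, F 0.169, E 0.119. Include each in turn until the next type's E/h falls below the running intake rate.
Rate on top 1: 0.1462. B: 0.571 > 0.1462 → include.
Rate on top 2: 0.4584. H: 0.28 < 0.4584 → exclude; stop.
Optimal diet: A, B — 2 of 5 types.

2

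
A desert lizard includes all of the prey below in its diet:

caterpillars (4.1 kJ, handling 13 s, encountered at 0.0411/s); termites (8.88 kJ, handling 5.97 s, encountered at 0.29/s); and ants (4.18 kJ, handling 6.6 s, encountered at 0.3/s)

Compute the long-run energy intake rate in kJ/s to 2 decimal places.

Energy encountered per unit search time: 0.0411×4.1 + 0.29×8.88 + 0.3×4.18 = 3.998 kJ/s.
Handling time per unit search time: 0.0411×13 + 0.29×5.97 + 0.3×6.6 = 4.246.
Rate = 3.998/(1 + 4.246) = 0.7621 kJ/s.

0.76 kJ/s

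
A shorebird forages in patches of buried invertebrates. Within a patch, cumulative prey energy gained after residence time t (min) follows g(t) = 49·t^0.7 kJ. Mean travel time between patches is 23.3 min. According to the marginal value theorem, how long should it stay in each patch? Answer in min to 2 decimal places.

54.37 min

By the marginal value theorem, leave when the instantaneous gain rate g'(t) equals the habitat-wide average g(t)/(T + t).
g'(t) = 0.7·49·t^-0.3. Setting 0.7·49·t^-0.3 = 49·t^0.7/(23.3+t) gives 0.7(23.3+t) = t, so 0.30·t = 0.7×23.3.
t* = 0.7×23.3/0.30 = 54.37 min.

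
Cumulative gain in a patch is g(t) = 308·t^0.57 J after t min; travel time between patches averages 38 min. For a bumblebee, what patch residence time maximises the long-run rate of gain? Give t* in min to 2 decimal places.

50.37 min

Maximise g(t)/(T+t): set derivative to zero → g'(t)(T+t) = g(t).
g'(t) = 0.57·308·t^-0.43. Setting 0.57·308·t^-0.43 = 308·t^0.57/(38+t) gives 0.57(38+t) = t, so 0.43·t = 0.57×38.
t* = 0.57×38/0.43 = 50.37 min.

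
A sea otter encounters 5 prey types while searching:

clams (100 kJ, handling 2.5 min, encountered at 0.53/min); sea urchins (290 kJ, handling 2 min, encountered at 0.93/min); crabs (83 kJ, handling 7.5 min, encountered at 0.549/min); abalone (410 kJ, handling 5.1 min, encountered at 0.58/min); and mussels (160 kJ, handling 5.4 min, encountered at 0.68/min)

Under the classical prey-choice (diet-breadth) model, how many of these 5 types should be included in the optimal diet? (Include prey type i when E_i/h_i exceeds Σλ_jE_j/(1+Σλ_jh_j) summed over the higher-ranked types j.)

1

Profitabilities (E/h, kJ/min): sea urchins 145, abalone 80.4, clams 40, mussels 29.6, crabs 11.1. Add prey in this order while the next type's profitability exceeds the intake rate on those already taken.
Rate on top 1: 94.3. abalone: 80.4 < 94.3 → exclude; stop.
Optimal diet: sea urchins — 1 of 5 types.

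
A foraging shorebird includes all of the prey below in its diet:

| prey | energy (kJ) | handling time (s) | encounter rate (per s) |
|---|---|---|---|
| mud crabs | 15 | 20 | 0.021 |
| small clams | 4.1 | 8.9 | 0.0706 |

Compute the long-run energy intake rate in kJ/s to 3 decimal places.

R = (0.021×15 + 0.0706×4.1) / (1 + 0.021×20 + 0.0706×8.9) = 0.6045/2.048 = 0.2951 kJ/s.

0.295 kJ/s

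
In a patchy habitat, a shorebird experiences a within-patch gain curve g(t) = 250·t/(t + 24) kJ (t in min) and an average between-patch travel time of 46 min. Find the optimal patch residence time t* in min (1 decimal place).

Maximise g(t)/(T+t): set derivative to zero → g'(t)(T+t) = g(t).
g'(t) = 250·24/(t + 24)². Setting 250·24/(t+24)² = 250t/[(t+24)(46+t)] gives 24(46+t) = t(t+24), so t² = 24×46 = 1104.
t* = √1104 = 33.23 min.

33.2 min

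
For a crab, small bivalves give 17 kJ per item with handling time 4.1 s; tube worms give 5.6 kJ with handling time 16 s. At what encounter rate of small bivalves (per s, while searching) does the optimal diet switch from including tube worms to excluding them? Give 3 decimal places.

Drop tube worms once their profitability E₂/h₂ falls below the rate achievable on small bivalves alone: E₂/h₂ = λE₁/(1 + λh₁).
Solve for λ: λE₁h₂ = E₂(1 + λh₁) → λ(E₁h₂ − E₂h₁) = E₂ → λ = E₂/(E₁h₂ − E₂h₁).
λ = 5.6/(17×16 − 5.6×4.1) = 5.6/249 = 0.02249 per s.

0.022 per s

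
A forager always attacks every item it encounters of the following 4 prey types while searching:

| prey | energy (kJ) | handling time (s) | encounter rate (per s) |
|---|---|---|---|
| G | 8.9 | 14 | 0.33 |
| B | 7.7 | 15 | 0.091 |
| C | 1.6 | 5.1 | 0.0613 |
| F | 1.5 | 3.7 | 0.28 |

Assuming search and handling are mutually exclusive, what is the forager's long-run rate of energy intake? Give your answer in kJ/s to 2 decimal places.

R = Σλ_iE_i / (1 + Σλ_ih_i)
Numerator: 0.33×8.9 + 0.091×7.7 + 0.0613×1.6 + 0.28×1.5 = 4.156
Denominator: 1 + 0.33×14 + 0.091×15 + 0.0613×5.1 + 0.28×3.7 = 8.334
R = 4.156/8.334 = 0.4987 kJ/s

0.50 kJ/s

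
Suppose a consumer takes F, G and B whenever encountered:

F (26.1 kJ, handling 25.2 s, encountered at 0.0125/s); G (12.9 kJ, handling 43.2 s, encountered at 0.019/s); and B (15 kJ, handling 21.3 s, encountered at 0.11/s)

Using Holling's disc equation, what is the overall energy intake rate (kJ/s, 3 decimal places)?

R = Σλ_iE_i / (1 + Σλ_ih_i)
Numerator: 0.0125×26.1 + 0.019×12.9 + 0.11×15 = 2.221
Denominator: 1 + 0.0125×25.2 + 0.019×43.2 + 0.11×21.3 = 4.479
R = 2.221/4.479 = 0.496 kJ/s

0.496 kJ/s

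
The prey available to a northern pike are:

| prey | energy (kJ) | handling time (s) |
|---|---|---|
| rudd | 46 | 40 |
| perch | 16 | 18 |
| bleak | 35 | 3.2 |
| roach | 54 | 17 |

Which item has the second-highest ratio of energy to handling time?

Profitability E/h (kJ/s): rudd = 46/40 = 1.15, perch = 16/18 = 0.889, bleak = 35/3.2 = 10.9, roach = 54/17 = 3.18.
Ranked: bleak > roach > rudd > perch.

roach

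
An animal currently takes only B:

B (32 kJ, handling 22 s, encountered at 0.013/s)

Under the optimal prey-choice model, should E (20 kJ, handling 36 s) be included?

Intake rate on the current diet: R = (0.013×32) / (1 + 0.013×22) = 0.416/1.286 = 0.3235 kJ/s.
Profitability of E: 20/36 = 0.5556 kJ/s.
0.5556 > 0.3235, so adding E raises the average — include it.

Yes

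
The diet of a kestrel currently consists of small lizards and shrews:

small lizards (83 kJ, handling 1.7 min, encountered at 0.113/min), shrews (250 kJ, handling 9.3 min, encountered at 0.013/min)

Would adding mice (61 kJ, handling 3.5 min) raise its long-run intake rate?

Intake rate on the current diet: R = (0.113×83 + 0.013×250) / (1 + 0.113×1.7 + 0.013×9.3) = 12.63/1.313 = 9.618 kJ/min.
mice: E/h = 61/3.5 = 17.43 kJ/min.
Since 17.43 > R, including mice increases the long-run rate.

Yes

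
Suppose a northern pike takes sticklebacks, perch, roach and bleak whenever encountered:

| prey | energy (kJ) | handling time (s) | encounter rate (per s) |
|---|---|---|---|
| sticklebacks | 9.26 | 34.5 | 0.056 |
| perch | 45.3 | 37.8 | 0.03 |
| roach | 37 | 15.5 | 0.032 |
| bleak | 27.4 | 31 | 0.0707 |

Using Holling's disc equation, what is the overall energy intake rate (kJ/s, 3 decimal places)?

0.740 kJ/s

Energy encountered per unit search time: 0.056×9.26 + 0.03×45.3 + 0.032×37 + 0.0707×27.4 = 4.999 kJ/s.
Handling time per unit search time: 0.056×34.5 + 0.03×37.8 + 0.032×15.5 + 0.0707×31 = 5.754.
Rate = 4.999/(1 + 5.754) = 0.7401 kJ/s.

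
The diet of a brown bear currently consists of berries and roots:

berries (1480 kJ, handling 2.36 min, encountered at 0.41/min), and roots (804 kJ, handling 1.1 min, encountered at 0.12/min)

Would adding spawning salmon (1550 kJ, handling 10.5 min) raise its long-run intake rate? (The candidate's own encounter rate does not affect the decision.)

No

Intake rate on the current diet: R = (0.41×1480 + 0.12×804) / (1 + 0.41×2.36 + 0.12×1.1) = 703.3/2.1 = 335 kJ/min.
spawning salmon: E/h = 1550/10.5 = 147.6 kJ/min.
Since 147.6 < R, time spent handling spawning salmon is better spent searching.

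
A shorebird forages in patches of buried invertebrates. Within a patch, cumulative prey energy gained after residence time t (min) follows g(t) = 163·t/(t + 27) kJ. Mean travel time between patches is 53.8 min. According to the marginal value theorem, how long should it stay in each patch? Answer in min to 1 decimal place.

Optimal t* satisfies g'(t*) = g(t*)/(T + t*).
g'(t) = 163·27/(t + 27)². Setting 163·27/(t+27)² = 163t/[(t+27)(53.8+t)] gives 27(53.8+t) = t(t+27), so t² = 27×53.8 = 1453.
t* = √1453 = 38.11 min.

38.1 min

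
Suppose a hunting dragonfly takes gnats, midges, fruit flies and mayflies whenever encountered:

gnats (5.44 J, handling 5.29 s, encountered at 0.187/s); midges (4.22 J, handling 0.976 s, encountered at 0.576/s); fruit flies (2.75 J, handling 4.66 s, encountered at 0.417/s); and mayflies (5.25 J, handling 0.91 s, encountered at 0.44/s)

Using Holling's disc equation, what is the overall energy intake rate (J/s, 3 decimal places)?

Energy encountered per unit search time: 0.187×5.44 + 0.576×4.22 + 0.417×2.75 + 0.44×5.25 = 6.905 J/s.
Handling time per unit search time: 0.187×5.29 + 0.576×0.976 + 0.417×4.66 + 0.44×0.91 = 3.895.
Rate = 6.905/(1 + 3.895) = 1.411 J/s.

1.411 J/s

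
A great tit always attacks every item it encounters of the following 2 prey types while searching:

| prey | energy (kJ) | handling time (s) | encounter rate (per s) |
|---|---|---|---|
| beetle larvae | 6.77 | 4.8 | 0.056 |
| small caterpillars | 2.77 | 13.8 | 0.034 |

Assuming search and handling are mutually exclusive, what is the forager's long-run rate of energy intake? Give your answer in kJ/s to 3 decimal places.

0.272 kJ/s

Energy encountered per unit search time: 0.056×6.77 + 0.034×2.77 = 0.4733 kJ/s.
Handling time per unit search time: 0.056×4.8 + 0.034×13.8 = 0.738.
Rate = 0.4733/(1 + 0.738) = 0.2723 kJ/s.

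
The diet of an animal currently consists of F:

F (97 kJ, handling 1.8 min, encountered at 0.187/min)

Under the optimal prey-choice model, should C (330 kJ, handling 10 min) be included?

Current rate: (0.187×97)/(1 + 0.187×1.8) = 13.57 kJ/min.
C: E/h = 330/10 = 33 kJ/min.
33 > 13.57, so adding C raises the average — include it.

Yes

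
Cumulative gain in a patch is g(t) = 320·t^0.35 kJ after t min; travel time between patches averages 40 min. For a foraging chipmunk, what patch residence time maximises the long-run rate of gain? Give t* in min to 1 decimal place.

21.5 min

Maximise g(t)/(T+t): set derivative to zero → g'(t)(T+t) = g(t).
g'(t) = 0.35·320·t^-0.65. Setting 0.35·320·t^-0.65 = 320·t^0.35/(40+t) gives 0.35(40+t) = t, so 0.65·t = 0.35×40.
t* = 0.35×40/0.65 = 21.54 min.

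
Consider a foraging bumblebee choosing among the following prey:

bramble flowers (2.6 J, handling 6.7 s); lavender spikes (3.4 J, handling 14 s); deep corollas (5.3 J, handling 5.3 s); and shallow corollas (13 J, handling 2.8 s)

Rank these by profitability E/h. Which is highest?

shallow corollas

Profitability E/h (J/s): bramble flowers = 2.6/6.7 = 0.388, lavender spikes = 3.4/14 = 0.243, deep corollas = 5.3/5.3 = 1, shallow corollas = 13/2.8 = 4.64.
Ranked: shallow corollas > deep corollas > bramble flowers > lavender spikes.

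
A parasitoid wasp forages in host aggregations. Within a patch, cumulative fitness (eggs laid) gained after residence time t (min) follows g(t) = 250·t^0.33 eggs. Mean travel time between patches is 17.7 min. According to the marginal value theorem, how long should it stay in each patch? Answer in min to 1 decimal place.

8.7 min

Optimal t* satisfies g'(t*) = g(t*)/(T + t*).
g'(t) = 0.33·250·t^-0.67. Setting 0.33·250·t^-0.67 = 250·t^0.33/(17.7+t) gives 0.33(17.7+t) = t, so 0.67·t = 0.33×17.7.
t* = 0.33×17.7/0.67 = 8.718 min.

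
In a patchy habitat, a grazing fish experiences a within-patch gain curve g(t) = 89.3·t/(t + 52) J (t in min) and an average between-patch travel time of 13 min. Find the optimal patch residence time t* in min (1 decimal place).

By the marginal value theorem, leave when the instantaneous gain rate g'(t) equals the habitat-wide average g(t)/(T + t).
g'(t) = 89.3·52/(t + 52)². Setting 89.3·52/(t+52)² = 89.3t/[(t+52)(13+t)] gives 52(13+t) = t(t+52), so t² = 52×13 = 676.
t* = √676 = 26 min.

26.0 min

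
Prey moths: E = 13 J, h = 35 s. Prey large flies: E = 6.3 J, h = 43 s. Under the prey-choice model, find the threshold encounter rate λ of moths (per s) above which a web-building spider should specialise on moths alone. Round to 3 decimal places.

0.019 per s

Drop large flies once their profitability E₂/h₂ falls below the rate achievable on moths alone: E₂/h₂ = λE₁/(1 + λh₁).
Solve for λ: λE₁h₂ = E₂(1 + λh₁) → λ(E₁h₂ − E₂h₁) = E₂ → λ = E₂/(E₁h₂ − E₂h₁).
λ = 6.3/(13×43 − 6.3×35) = 6.3/338.5 = 0.01861 per s.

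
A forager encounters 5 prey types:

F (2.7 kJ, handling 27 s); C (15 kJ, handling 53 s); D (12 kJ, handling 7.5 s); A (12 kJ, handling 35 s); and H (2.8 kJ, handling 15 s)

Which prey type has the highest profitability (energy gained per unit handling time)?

D

In descending order of E/h:
D: 12/7.5 = 1.6 kJ/s
A: 12/35 = 0.343 kJ/s
C: 15/53 = 0.283 kJ/s
H: 2.8/15 = 0.187 kJ/s
F: 2.7/27 = 0.1 kJ/s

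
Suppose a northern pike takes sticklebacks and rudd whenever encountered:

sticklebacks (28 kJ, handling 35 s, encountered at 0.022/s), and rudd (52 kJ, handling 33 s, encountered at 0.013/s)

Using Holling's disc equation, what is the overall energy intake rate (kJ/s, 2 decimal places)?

R = Σλ_iE_i / (1 + Σλ_ih_i)
Numerator: 0.022×28 + 0.013×52 = 1.292
Denominator: 1 + 0.022×35 + 0.013×33 = 2.199
R = 1.292/2.199 = 0.5875 kJ/s

0.59 kJ/s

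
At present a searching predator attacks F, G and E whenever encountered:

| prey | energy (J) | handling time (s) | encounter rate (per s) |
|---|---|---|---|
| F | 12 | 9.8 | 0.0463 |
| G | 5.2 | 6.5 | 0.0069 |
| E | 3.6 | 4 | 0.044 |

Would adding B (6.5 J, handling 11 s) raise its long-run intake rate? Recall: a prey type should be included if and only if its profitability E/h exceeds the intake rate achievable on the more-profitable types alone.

Yes

Intake rate on the current diet: R = (0.0463×12 + 0.0069×5.2 + 0.044×3.6) / (1 + 0.0463×9.8 + 0.0069×6.5 + 0.044×4) = 0.7499/1.675 = 0.4478 J/s.
B: E/h = 6.5/11 = 0.5909 J/s.
0.5909 > 0.4478, so adding B raises the average — include it.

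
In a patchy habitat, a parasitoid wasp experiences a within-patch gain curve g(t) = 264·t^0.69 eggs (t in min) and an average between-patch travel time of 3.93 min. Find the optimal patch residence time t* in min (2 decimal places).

Maximise g(t)/(T+t): set derivative to zero → g'(t)(T+t) = g(t).
g'(t) = 0.69·264·t^-0.31. Setting 0.69·264·t^-0.31 = 264·t^0.69/(3.93+t) gives 0.69(3.93+t) = t, so 0.31·t = 0.69×3.93.
t* = 0.69×3.93/0.31 = 8.747 min.

8.75 min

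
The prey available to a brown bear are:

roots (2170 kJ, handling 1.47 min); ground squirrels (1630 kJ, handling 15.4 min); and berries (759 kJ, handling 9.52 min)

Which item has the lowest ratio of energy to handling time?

In descending order of E/h:
roots: 2170/1.47 = 1.48e+03 kJ/min
ground squirrels: 1630/15.4 = 106 kJ/min
berries: 759/9.52 = 79.7 kJ/min

berries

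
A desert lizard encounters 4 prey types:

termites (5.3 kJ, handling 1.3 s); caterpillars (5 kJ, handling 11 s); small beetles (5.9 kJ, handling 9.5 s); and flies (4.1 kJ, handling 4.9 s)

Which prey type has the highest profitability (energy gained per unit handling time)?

Profitability E/h (kJ/s): termites = 5.3/1.3 = 4.08, caterpillars = 5/11 = 0.455, small beetles = 5.9/9.5 = 0.621, flies = 4.1/4.9 = 0.837.
Ranked: termites > flies > small beetles > caterpillars.

termites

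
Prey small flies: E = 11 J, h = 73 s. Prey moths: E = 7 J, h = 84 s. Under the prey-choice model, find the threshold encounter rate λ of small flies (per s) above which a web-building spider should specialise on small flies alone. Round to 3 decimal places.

At the threshold, the rate on small flies alone equals the profitability of moths: λ·11/(1 + λ·73) = 7/84 = 0.08333.
Rearranging, λ(11 − 0.08333×73) = 0.08333, so λ = 0.08333/4.917 = 0.01695 per s.

0.017 per s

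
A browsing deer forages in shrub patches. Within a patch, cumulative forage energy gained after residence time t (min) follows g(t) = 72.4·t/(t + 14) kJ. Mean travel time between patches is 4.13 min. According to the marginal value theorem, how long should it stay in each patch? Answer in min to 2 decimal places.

By the marginal value theorem, leave when the instantaneous gain rate g'(t) equals the habitat-wide average g(t)/(T + t).
g'(t) = 72.4·14/(t + 14)². Setting 72.4·14/(t+14)² = 72.4t/[(t+14)(4.13+t)] gives 14(4.13+t) = t(t+14), so t² = 14×4.13 = 57.82.
t* = √57.82 = 7.604 min.

7.60 min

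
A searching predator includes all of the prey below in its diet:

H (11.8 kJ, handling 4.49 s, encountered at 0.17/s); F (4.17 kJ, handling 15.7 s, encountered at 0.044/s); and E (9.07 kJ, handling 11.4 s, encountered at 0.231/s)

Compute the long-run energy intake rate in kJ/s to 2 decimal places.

0.84 kJ/s

Energy encountered per unit search time: 0.17×11.8 + 0.044×4.17 + 0.231×9.07 = 4.285 kJ/s.
Handling time per unit search time: 0.17×4.49 + 0.044×15.7 + 0.231×11.4 = 4.088.
Rate = 4.285/(1 + 4.088) = 0.8422 kJ/s.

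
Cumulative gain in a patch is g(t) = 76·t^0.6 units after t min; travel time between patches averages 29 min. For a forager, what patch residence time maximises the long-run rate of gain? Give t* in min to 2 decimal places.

Maximise g(t)/(T+t): set derivative to zero → g'(t)(T+t) = g(t).
g'(t) = 0.6·76·t^-0.4. Setting 0.6·76·t^-0.4 = 76·t^0.6/(29+t) gives 0.6(29+t) = t, so 0.40·t = 0.6×29.
t* = 0.6×29/0.40 = 43.5 min.

43.50 min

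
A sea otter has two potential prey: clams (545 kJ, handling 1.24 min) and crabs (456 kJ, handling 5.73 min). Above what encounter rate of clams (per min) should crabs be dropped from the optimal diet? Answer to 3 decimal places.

Drop crabs once their profitability E₂/h₂ falls below the rate achievable on clams alone: E₂/h₂ = λE₁/(1 + λh₁).
Solve for λ: λE₁h₂ = E₂(1 + λh₁) → λ(E₁h₂ − E₂h₁) = E₂ → λ = E₂/(E₁h₂ − E₂h₁).
λ = 456/(545×5.73 − 456×1.24) = 456/2557 = 0.1783 per min.

0.178 per min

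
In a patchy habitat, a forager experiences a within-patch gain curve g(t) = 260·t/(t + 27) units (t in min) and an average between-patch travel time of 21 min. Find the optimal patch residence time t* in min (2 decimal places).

23.81 min

Optimal t* satisfies g'(t*) = g(t*)/(T + t*).
g'(t) = 260·27/(t + 27)². Setting 260·27/(t+27)² = 260t/[(t+27)(21+t)] gives 27(21+t) = t(t+27), so t² = 27×21 = 567.
t* = √567 = 23.81 min.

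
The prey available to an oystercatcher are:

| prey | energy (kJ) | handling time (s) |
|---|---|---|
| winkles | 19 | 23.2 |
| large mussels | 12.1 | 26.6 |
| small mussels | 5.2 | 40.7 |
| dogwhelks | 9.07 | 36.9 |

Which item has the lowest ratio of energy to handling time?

small mussels

In descending order of E/h:
winkles: 19/23.2 = 0.819 kJ/s
large mussels: 12.1/26.6 = 0.455 kJ/s
dogwhelks: 9.07/36.9 = 0.246 kJ/s
small mussels: 5.2/40.7 = 0.128 kJ/s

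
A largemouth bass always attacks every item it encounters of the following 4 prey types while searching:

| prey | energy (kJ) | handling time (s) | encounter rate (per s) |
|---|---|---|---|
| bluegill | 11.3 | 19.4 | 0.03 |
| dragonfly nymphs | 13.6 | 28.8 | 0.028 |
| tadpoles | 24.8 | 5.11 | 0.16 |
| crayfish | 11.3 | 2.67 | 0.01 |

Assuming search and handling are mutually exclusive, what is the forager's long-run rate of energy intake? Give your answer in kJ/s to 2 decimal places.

R = Σλ_iE_i / (1 + Σλ_ih_i)
Numerator: 0.03×11.3 + 0.028×13.6 + 0.16×24.8 + 0.01×11.3 = 4.801
Denominator: 1 + 0.03×19.4 + 0.028×28.8 + 0.16×5.11 + 0.01×2.67 = 3.233
R = 4.801/3.233 = 1.485 kJ/s

1.49 kJ/s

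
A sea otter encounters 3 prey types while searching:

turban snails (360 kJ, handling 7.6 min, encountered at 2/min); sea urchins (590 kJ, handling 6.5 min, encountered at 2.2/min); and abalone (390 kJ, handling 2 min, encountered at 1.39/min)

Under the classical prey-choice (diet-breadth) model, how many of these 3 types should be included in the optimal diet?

1

E/h in descending order: abalone 195, sea urchins 90.8, turban snails 47.4 kJ/min. The optimal diet is the largest prefix of this list for which every included type satisfies E_i/h_i > R on the types above it.
Rate on top 1: 143.4. sea urchins: 90.8 < 143.4 → exclude; stop.
Optimal diet: abalone — 1 of 3 types.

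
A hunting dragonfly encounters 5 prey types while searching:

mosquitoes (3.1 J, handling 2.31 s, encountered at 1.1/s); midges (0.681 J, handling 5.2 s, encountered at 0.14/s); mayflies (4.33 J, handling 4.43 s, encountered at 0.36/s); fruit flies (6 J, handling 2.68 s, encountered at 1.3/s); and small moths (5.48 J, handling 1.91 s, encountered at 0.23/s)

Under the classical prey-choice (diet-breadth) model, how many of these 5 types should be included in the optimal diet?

2

E/h in descending order: small moths 2.87, fruit flies 2.24, mosquitoes 1.34, mayflies 0.977, midges 0.131 J/s. The optimal diet is the largest prefix of this list for which every included type satisfies E_i/h_i > R on the types above it.
Rate on top 1: 0.8757. fruit flies: 2.24 > 0.8757 → include.
Rate on top 2: 1.84. mosquitoes: 1.34 < 1.84 → exclude; stop.
Optimal diet: small moths, fruit flies — 2 of 5 types.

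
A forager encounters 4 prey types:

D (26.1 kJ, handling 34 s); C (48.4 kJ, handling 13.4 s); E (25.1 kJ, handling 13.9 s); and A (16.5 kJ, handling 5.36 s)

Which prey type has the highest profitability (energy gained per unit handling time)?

C

Profitability E/h (kJ/s): D = 26.1/34 = 0.768, C = 48.4/13.4 = 3.61, E = 25.1/13.9 = 1.81, A = 16.5/5.36 = 3.08.
Ranked: C > A > E > D.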